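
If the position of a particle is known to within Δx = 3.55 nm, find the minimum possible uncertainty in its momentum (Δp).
1.485 × 10^-26 kg·m/s

Using the Heisenberg uncertainty principle:
ΔxΔp ≥ ℏ/2

The minimum uncertainty in momentum is:
Δp_min = ℏ/(2Δx)
Δp_min = (1.055e-34 J·s) / (2 × 3.550e-09 m)
Δp_min = 1.485e-26 kg·m/s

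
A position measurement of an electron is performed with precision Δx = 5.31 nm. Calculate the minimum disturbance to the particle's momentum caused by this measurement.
9.930 × 10^-27 kg·m/s

The uncertainty principle implies that measuring position disturbs momentum:
ΔxΔp ≥ ℏ/2

When we measure position with precision Δx, we necessarily introduce a momentum uncertainty:
Δp ≥ ℏ/(2Δx)
Δp_min = (1.055e-34 J·s) / (2 × 5.310e-09 m)
Δp_min = 9.930e-27 kg·m/s

The more precisely we measure position, the greater the momentum disturbance.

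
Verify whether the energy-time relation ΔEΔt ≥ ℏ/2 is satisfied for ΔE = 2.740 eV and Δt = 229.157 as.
Yes, it satisfies the uncertainty relation.

Calculate the product ΔEΔt:
ΔE = 2.740 eV = 4.390e-19 J
ΔEΔt = (4.390e-19 J) × (2.292e-16 s)
ΔEΔt = 1.006e-34 J·s

Compare to the minimum allowed value ℏ/2:
ℏ/2 = 5.273e-35 J·s

Since ΔEΔt = 1.006e-34 J·s ≥ 5.273e-35 J·s = ℏ/2,
this satisfies the uncertainty relation.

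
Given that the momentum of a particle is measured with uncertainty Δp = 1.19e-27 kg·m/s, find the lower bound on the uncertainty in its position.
44.310 nm

Using the Heisenberg uncertainty principle:
ΔxΔp ≥ ℏ/2

The minimum uncertainty in position is:
Δx_min = ℏ/(2Δp)
Δx_min = (1.055e-34 J·s) / (2 × 1.190e-27 kg·m/s)
Δx_min = 4.431e-08 m = 44.310 nm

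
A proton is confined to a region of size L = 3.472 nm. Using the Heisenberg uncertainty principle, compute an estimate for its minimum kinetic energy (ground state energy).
430.323 neV

Using the uncertainty principle to estimate ground state energy:

1. The position uncertainty is approximately the confinement size:
   Δx ≈ L = 3.472e-09 m

2. From ΔxΔp ≥ ℏ/2, the minimum momentum uncertainty is:
   Δp ≈ ℏ/(2L) = 1.519e-26 kg·m/s

3. The kinetic energy is approximately:
   KE ≈ (Δp)²/(2m) = (1.519e-26)²/(2 × 1.673e-27 kg)
   KE ≈ 6.895e-26 J = 430.323 neV

This is an order-of-magnitude estimate of the ground state energy.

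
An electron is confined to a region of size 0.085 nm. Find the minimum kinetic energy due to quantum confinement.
1.318 eV

Using the uncertainty principle:

1. Position uncertainty: Δx ≈ 8.500e-11 m
2. Minimum momentum uncertainty: Δp = ℏ/(2Δx) = 6.203e-25 kg·m/s
3. Minimum kinetic energy:
   KE = (Δp)²/(2m) = (6.203e-25)²/(2 × 9.109e-31 kg)
   KE = 2.112e-19 J = 1.318 eV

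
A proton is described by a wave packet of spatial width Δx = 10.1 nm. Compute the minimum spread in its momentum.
5.221 × 10^-27 kg·m/s

For a wave packet, the spatial width Δx and momentum spread Δp are related by the uncertainty principle:
ΔxΔp ≥ ℏ/2

The minimum momentum spread is:
Δp_min = ℏ/(2Δx)
Δp_min = (1.055e-34 J·s) / (2 × 1.010e-08 m)
Δp_min = 5.221e-27 kg·m/s

A wave packet cannot have both a well-defined position and well-defined momentum.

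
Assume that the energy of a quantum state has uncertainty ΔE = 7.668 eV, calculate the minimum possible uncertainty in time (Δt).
42.919 as

Using the energy-time uncertainty principle:
ΔEΔt ≥ ℏ/2

The minimum uncertainty in time is:
Δt_min = ℏ/(2ΔE)
Δt_min = (1.055e-34 J·s) / (2 × 1.229e-18 J)
Δt_min = 4.292e-17 s = 42.919 as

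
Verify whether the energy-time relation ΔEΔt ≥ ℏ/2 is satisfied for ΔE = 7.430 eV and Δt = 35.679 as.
No, it violates the uncertainty relation.

Calculate the product ΔEΔt:
ΔE = 7.430 eV = 1.190e-18 J
ΔEΔt = (1.190e-18 J) × (3.568e-17 s)
ΔEΔt = 4.247e-35 J·s

Compare to the minimum allowed value ℏ/2:
ℏ/2 = 5.273e-35 J·s

Since ΔEΔt = 4.247e-35 J·s < 5.273e-35 J·s = ℏ/2,
this violates the uncertainty relation.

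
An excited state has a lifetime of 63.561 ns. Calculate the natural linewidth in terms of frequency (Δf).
1.252 MHz

Using the energy-time uncertainty principle and E = hf:
ΔEΔt ≥ ℏ/2
hΔf·Δt ≥ ℏ/2

The minimum frequency uncertainty is:
Δf = ℏ/(2hτ) = 1/(4πτ)
Δf = 1/(4π × 6.356e-08 s)
Δf = 1.252e+06 Hz = 1.252 MHz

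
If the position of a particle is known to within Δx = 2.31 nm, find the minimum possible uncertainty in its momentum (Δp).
2.283 × 10^-26 kg·m/s

Using the Heisenberg uncertainty principle:
ΔxΔp ≥ ℏ/2

The minimum uncertainty in momentum is:
Δp_min = ℏ/(2Δx)
Δp_min = (1.055e-34 J·s) / (2 × 2.310e-09 m)
Δp_min = 2.283e-26 kg·m/s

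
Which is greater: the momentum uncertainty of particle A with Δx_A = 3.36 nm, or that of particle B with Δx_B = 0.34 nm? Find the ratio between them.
Particle B has the larger minimum momentum uncertainty, by a factor of 9.88.

For each particle, the minimum momentum uncertainty is Δp_min = ℏ/(2Δx):

Particle A: Δp_A = ℏ/(2×3.360e-09 m) = 1.569e-26 kg·m/s
Particle B: Δp_B = ℏ/(2×3.400e-10 m) = 1.551e-25 kg·m/s

Ratio: Δp_B/Δp_A = 9.88

Since Δp_min ∝ 1/Δx, the particle with smaller position uncertainty (B) has larger momentum uncertainty.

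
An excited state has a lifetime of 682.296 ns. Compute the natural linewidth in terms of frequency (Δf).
116.632 kHz

Using the energy-time uncertainty principle and E = hf:
ΔEΔt ≥ ℏ/2
hΔf·Δt ≥ ℏ/2

The minimum frequency uncertainty is:
Δf = ℏ/(2hτ) = 1/(4πτ)
Δf = 1/(4π × 6.823e-07 s)
Δf = 1.166e+05 Hz = 116.632 kHz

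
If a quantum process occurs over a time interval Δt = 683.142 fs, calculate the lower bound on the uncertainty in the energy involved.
481.753 μeV

Using the energy-time uncertainty principle:
ΔEΔt ≥ ℏ/2

The minimum uncertainty in energy is:
ΔE_min = ℏ/(2Δt)
ΔE_min = (1.055e-34 J·s) / (2 × 6.831e-13 s)
ΔE_min = 7.719e-23 J = 481.753 μeV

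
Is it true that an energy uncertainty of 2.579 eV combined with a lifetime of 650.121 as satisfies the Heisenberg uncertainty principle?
Yes, it satisfies the uncertainty relation.

Calculate the product ΔEΔt:
ΔE = 2.579 eV = 4.132e-19 J
ΔEΔt = (4.132e-19 J) × (6.501e-16 s)
ΔEΔt = 2.686e-34 J·s

Compare to the minimum allowed value ℏ/2:
ℏ/2 = 5.273e-35 J·s

Since ΔEΔt = 2.686e-34 J·s ≥ 5.273e-35 J·s = ℏ/2,
this satisfies the uncertainty relation.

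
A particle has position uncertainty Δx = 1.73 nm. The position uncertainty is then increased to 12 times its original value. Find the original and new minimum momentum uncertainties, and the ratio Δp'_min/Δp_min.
Original Δp_min = 3.048 × 10^-26 kg·m/s; new Δp'_min = 2.540 × 10^-27 kg·m/s; ratio Δp'_min/Δp_min = 1/12.

From the uncertainty principle ΔxΔp ≥ ℏ/2, the minimum momentum uncertainty is Δp_min = ℏ/(2Δx).

Original (Δx = 1.73 nm = 1.730e-09 m):
Δp_min = (1.055e-34 J·s)/(2 × 1.730e-09 m) = 3.048e-26 kg·m/s

When Δx → 12Δx:
Δp'_min = ℏ/(2 × 12Δx) = (1/12) × ℏ/(2Δx) = (1/12) × Δp_min
Δp'_min = 1/12 × 3.048e-26 kg·m/s = 2.540e-27 kg·m/s

Since Δp_min ∝ 1/Δx, when Δx is increased to 12 times its original value, Δp_min decreases to 1/12 of its original value.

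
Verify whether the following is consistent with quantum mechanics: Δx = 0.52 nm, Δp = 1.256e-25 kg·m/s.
Yes, it satisfies the uncertainty principle.

Calculate the product ΔxΔp:
ΔxΔp = (5.200e-10 m) × (1.256e-25 kg·m/s)
ΔxΔp = 6.531e-35 J·s

Compare to the minimum allowed value ℏ/2:
ℏ/2 = 5.273e-35 J·s

Since ΔxΔp = 6.531e-35 J·s ≥ 5.273e-35 J·s = ℏ/2,
the measurement satisfies the uncertainty principle.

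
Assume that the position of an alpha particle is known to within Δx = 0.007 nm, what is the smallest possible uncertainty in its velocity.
1.134 km/s

Using the Heisenberg uncertainty principle and Δp = mΔv:
ΔxΔp ≥ ℏ/2
Δx(mΔv) ≥ ℏ/2

The minimum uncertainty in velocity is:
Δv_min = ℏ/(2mΔx)
Δv_min = (1.055e-34 J·s) / (2 × 6.645e-27 kg × 7.000e-12 m)
Δv_min = 1.134e+03 m/s = 1.134 km/s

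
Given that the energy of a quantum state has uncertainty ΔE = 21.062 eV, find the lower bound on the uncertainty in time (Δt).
15.626 as

Using the energy-time uncertainty principle:
ΔEΔt ≥ ℏ/2

The minimum uncertainty in time is:
Δt_min = ℏ/(2ΔE)
Δt_min = (1.055e-34 J·s) / (2 × 3.375e-18 J)
Δt_min = 1.563e-17 s = 15.626 as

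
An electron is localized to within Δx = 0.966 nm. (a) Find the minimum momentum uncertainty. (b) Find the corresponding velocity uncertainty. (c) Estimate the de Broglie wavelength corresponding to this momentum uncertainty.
(a) Δp_min = 5.458 × 10^-26 kg·m/s
(b) Δv_min = 59.921 km/s
(c) λ_dB = 12.139 nm

Step-by-step:

(a) From the uncertainty principle:
Δp_min = ℏ/(2Δx) = (1.055e-34 J·s)/(2 × 9.660e-10 m) = 5.458e-26 kg·m/s

(b) The velocity uncertainty:
Δv = Δp/m = (5.458e-26 kg·m/s)/(9.109e-31 kg) = 5.992e+04 m/s = 59.921 km/s

(c) The de Broglie wavelength for this momentum:
λ = h/p = (6.626e-34 J·s)/(5.458e-26 kg·m/s) = 1.214e-08 m = 12.139 nm

Note: The de Broglie wavelength is comparable to the localization size, as expected from wave-particle duality.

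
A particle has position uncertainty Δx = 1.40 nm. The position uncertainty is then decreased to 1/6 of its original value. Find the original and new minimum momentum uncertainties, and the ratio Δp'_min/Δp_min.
Original Δp_min = 3.766 × 10^-26 kg·m/s; new Δp'_min = 2.260 × 10^-25 kg·m/s; ratio Δp'_min/Δp_min = 6.

From the uncertainty principle ΔxΔp ≥ ℏ/2, the minimum momentum uncertainty is Δp_min = ℏ/(2Δx).

Original (Δx = 1.40 nm = 1.400e-09 m):
Δp_min = (1.055e-34 J·s)/(2 × 1.400e-09 m) = 3.766e-26 kg·m/s

When Δx → (1/6)Δx:
Δp'_min = ℏ/(2 × (1/6)Δx) = 6 × ℏ/(2Δx) = 6 × Δp_min
Δp'_min = 6 × 3.766e-26 kg·m/s = 2.260e-25 kg·m/s

Since Δp_min ∝ 1/Δx, when Δx is decreased to 1/6 of its original value, Δp_min increases to 6 times its original value.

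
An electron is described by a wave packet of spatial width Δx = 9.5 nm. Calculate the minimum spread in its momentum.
5.550 × 10^-27 kg·m/s

For a wave packet, the spatial width Δx and momentum spread Δp are related by the uncertainty principle:
ΔxΔp ≥ ℏ/2

The minimum momentum spread is:
Δp_min = ℏ/(2Δx)
Δp_min = (1.055e-34 J·s) / (2 × 9.500e-09 m)
Δp_min = 5.550e-27 kg·m/s

A wave packet cannot have both a well-defined position and well-defined momentum.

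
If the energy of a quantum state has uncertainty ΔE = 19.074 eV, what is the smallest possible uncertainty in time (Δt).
17.254 as

Using the energy-time uncertainty principle:
ΔEΔt ≥ ℏ/2

The minimum uncertainty in time is:
Δt_min = ℏ/(2ΔE)
Δt_min = (1.055e-34 J·s) / (2 × 3.056e-18 J)
Δt_min = 1.725e-17 s = 17.254 as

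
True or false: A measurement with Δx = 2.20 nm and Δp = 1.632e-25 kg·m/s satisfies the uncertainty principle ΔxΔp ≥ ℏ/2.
Yes, it satisfies the uncertainty principle.

Calculate the product ΔxΔp:
ΔxΔp = (2.200e-09 m) × (1.632e-25 kg·m/s)
ΔxΔp = 3.590e-34 J·s

Compare to the minimum allowed value ℏ/2:
ℏ/2 = 5.273e-35 J·s

Since ΔxΔp = 3.590e-34 J·s ≥ 5.273e-35 J·s = ℏ/2,
the measurement satisfies the uncertainty principle.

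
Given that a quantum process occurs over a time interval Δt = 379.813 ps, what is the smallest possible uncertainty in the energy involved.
866.495 neV

Using the energy-time uncertainty principle:
ΔEΔt ≥ ℏ/2

The minimum uncertainty in energy is:
ΔE_min = ℏ/(2Δt)
ΔE_min = (1.055e-34 J·s) / (2 × 3.798e-10 s)
ΔE_min = 1.388e-25 J = 866.495 neV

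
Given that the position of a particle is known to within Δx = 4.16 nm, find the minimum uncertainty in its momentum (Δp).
1.268 × 10^-26 kg·m/s

Using the Heisenberg uncertainty principle:
ΔxΔp ≥ ℏ/2

The minimum uncertainty in momentum is:
Δp_min = ℏ/(2Δx)
Δp_min = (1.055e-34 J·s) / (2 × 4.160e-09 m)
Δp_min = 1.268e-26 kg·m/s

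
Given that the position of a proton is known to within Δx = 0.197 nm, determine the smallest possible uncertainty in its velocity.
160.023 m/s

Using the Heisenberg uncertainty principle and Δp = mΔv:
ΔxΔp ≥ ℏ/2
Δx(mΔv) ≥ ℏ/2

The minimum uncertainty in velocity is:
Δv_min = ℏ/(2mΔx)
Δv_min = (1.055e-34 J·s) / (2 × 1.673e-27 kg × 1.970e-10 m)
Δv_min = 1.600e+02 m/s = 160.023 m/s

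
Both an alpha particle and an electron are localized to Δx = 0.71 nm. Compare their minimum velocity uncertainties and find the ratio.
The electron has the larger minimum velocity uncertainty, by a ratio of 7294.3.

For both particles, Δp_min = ℏ/(2Δx) = 7.427e-26 kg·m/s (same for both).

The velocity uncertainty is Δv = Δp/m:
- alpha particle: Δv = 7.427e-26 / 6.645e-27 = 1.118e+01 m/s = 11.177 m/s
- electron: Δv = 7.427e-26 / 9.109e-31 = 8.153e+04 m/s = 81.527 km/s

Ratio: 8.153e+04 / 1.118e+01 = 7294.3

The lighter particle has larger velocity uncertainty because Δv ∝ 1/m.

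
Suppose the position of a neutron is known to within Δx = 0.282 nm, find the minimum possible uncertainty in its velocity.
111.635 m/s

Using the Heisenberg uncertainty principle and Δp = mΔv:
ΔxΔp ≥ ℏ/2
Δx(mΔv) ≥ ℏ/2

The minimum uncertainty in velocity is:
Δv_min = ℏ/(2mΔx)
Δv_min = (1.055e-34 J·s) / (2 × 1.675e-27 kg × 2.820e-10 m)
Δv_min = 1.116e+02 m/s = 111.635 m/s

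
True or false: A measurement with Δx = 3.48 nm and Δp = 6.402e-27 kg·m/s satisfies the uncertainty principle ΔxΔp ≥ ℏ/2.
No, it violates the uncertainty principle (impossible measurement).

Calculate the product ΔxΔp:
ΔxΔp = (3.480e-09 m) × (6.402e-27 kg·m/s)
ΔxΔp = 2.228e-35 J·s

Compare to the minimum allowed value ℏ/2:
ℏ/2 = 5.273e-35 J·s

Since ΔxΔp = 2.228e-35 J·s < 5.273e-35 J·s = ℏ/2,
the measurement violates the uncertainty principle.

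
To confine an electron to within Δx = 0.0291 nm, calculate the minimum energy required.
11.248 eV

Localizing a particle requires giving it sufficient momentum uncertainty:

1. From uncertainty principle: Δp ≥ ℏ/(2Δx)
   Δp_min = (1.055e-34 J·s) / (2 × 2.910e-11 m)
   Δp_min = 1.812e-24 kg·m/s

2. This momentum uncertainty corresponds to kinetic energy:
   KE ≈ (Δp)²/(2m) = (1.812e-24)²/(2 × 9.109e-31 kg)
   KE = 1.802e-18 J = 11.248 eV

Tighter localization requires more energy.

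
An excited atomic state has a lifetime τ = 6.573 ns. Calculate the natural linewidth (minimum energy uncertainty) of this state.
50.069 neV

Using the energy-time uncertainty principle:
ΔEΔt ≥ ℏ/2

The lifetime τ represents the time uncertainty Δt.
The natural linewidth (minimum energy uncertainty) is:

ΔE = ℏ/(2τ)
ΔE = (1.055e-34 J·s) / (2 × 6.573e-09 s)
ΔE = 8.022e-27 J = 50.069 neV

This natural linewidth limits the precision of spectroscopic measurements.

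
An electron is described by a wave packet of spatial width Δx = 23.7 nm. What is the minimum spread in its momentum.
2.225 × 10^-27 kg·m/s

For a wave packet, the spatial width Δx and momentum spread Δp are related by the uncertainty principle:
ΔxΔp ≥ ℏ/2

The minimum momentum spread is:
Δp_min = ℏ/(2Δx)
Δp_min = (1.055e-34 J·s) / (2 × 2.370e-08 m)
Δp_min = 2.225e-27 kg·m/s

A wave packet cannot have both a well-defined position and well-defined momentum.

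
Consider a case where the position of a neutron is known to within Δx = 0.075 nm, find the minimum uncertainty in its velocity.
419.748 m/s

Using the Heisenberg uncertainty principle and Δp = mΔv:
ΔxΔp ≥ ℏ/2
Δx(mΔv) ≥ ℏ/2

The minimum uncertainty in velocity is:
Δv_min = ℏ/(2mΔx)
Δv_min = (1.055e-34 J·s) / (2 × 1.675e-27 kg × 7.500e-11 m)
Δv_min = 4.197e+02 m/s = 419.748 m/s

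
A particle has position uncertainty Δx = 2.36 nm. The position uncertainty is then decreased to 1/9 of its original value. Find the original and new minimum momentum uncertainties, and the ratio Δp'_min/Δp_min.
Original Δp_min = 2.234 × 10^-26 kg·m/s; new Δp'_min = 2.011 × 10^-25 kg·m/s; ratio Δp'_min/Δp_min = 9.

From the uncertainty principle ΔxΔp ≥ ℏ/2, the minimum momentum uncertainty is Δp_min = ℏ/(2Δx).

Original (Δx = 2.36 nm = 2.360e-09 m):
Δp_min = (1.055e-34 J·s)/(2 × 2.360e-09 m) = 2.234e-26 kg·m/s

When Δx → (1/9)Δx:
Δp'_min = ℏ/(2 × (1/9)Δx) = 9 × ℏ/(2Δx) = 9 × Δp_min
Δp'_min = 9 × 2.234e-26 kg·m/s = 2.011e-25 kg·m/s

Since Δp_min ∝ 1/Δx, when Δx is decreased to 1/9 of its original value, Δp_min increases to 9 times its original value.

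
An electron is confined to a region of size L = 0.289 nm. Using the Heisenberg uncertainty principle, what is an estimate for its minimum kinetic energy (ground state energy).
114.043 meV

Using the uncertainty principle to estimate ground state energy:

1. The position uncertainty is approximately the confinement size:
   Δx ≈ L = 2.890e-10 m

2. From ΔxΔp ≥ ℏ/2, the minimum momentum uncertainty is:
   Δp ≈ ℏ/(2L) = 1.825e-25 kg·m/s

3. The kinetic energy is approximately:
   KE ≈ (Δp)²/(2m) = (1.825e-25)²/(2 × 9.109e-31 kg)
   KE ≈ 1.827e-20 J = 114.043 meV

This is an order-of-magnitude estimate of the ground state energy.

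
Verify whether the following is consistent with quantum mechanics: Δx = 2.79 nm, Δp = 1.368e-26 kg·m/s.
No, it violates the uncertainty principle (impossible measurement).

Calculate the product ΔxΔp:
ΔxΔp = (2.790e-09 m) × (1.368e-26 kg·m/s)
ΔxΔp = 3.817e-35 J·s

Compare to the minimum allowed value ℏ/2:
ℏ/2 = 5.273e-35 J·s

Since ΔxΔp = 3.817e-35 J·s < 5.273e-35 J·s = ℏ/2,
the measurement violates the uncertainty principle.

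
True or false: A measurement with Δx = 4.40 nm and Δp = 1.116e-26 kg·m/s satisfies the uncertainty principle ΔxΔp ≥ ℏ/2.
No, it violates the uncertainty principle (impossible measurement).

Calculate the product ΔxΔp:
ΔxΔp = (4.400e-09 m) × (1.116e-26 kg·m/s)
ΔxΔp = 4.910e-35 J·s

Compare to the minimum allowed value ℏ/2:
ℏ/2 = 5.273e-35 J·s

Since ΔxΔp = 4.910e-35 J·s < 5.273e-35 J·s = ℏ/2,
the measurement violates the uncertainty principle.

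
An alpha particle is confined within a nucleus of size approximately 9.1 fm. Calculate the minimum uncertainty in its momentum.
5.794 × 10^-21 kg·m/s

Using the Heisenberg uncertainty principle:
ΔxΔp ≥ ℏ/2

With Δx ≈ L = 9.100e-15 m (the confinement size):
Δp_min = ℏ/(2Δx)
Δp_min = (1.055e-34 J·s) / (2 × 9.100e-15 m)
Δp_min = 5.794e-21 kg·m/s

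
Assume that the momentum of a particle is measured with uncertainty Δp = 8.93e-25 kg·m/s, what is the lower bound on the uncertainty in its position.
59.047 pm

Using the Heisenberg uncertainty principle:
ΔxΔp ≥ ℏ/2

The minimum uncertainty in position is:
Δx_min = ℏ/(2Δp)
Δx_min = (1.055e-34 J·s) / (2 × 8.930e-25 kg·m/s)
Δx_min = 5.905e-11 m = 59.047 pm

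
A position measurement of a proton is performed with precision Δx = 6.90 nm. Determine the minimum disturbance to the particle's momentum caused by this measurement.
7.642 × 10^-27 kg·m/s

The uncertainty principle implies that measuring position disturbs momentum:
ΔxΔp ≥ ℏ/2

When we measure position with precision Δx, we necessarily introduce a momentum uncertainty:
Δp ≥ ℏ/(2Δx)
Δp_min = (1.055e-34 J·s) / (2 × 6.900e-09 m)
Δp_min = 7.642e-27 kg·m/s

The more precisely we measure position, the greater the momentum disturbance.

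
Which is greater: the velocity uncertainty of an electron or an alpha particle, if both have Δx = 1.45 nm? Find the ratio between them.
The electron has the larger minimum velocity uncertainty, by a ratio of 7294.3.

For both particles, Δp_min = ℏ/(2Δx) = 3.636e-26 kg·m/s (same for both).

The velocity uncertainty is Δv = Δp/m:
- electron: Δv = 3.636e-26 / 9.109e-31 = 3.992e+04 m/s = 39.920 km/s
- alpha particle: Δv = 3.636e-26 / 6.645e-27 = 5.473e+00 m/s = 5.473 m/s

Ratio: 3.992e+04 / 5.473e+00 = 7294.3

The lighter particle has larger velocity uncertainty because Δv ∝ 1/m.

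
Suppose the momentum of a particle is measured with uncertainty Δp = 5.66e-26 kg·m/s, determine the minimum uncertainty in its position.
931.601 pm

Using the Heisenberg uncertainty principle:
ΔxΔp ≥ ℏ/2

The minimum uncertainty in position is:
Δx_min = ℏ/(2Δp)
Δx_min = (1.055e-34 J·s) / (2 × 5.660e-26 kg·m/s)
Δx_min = 9.316e-10 m = 931.601 pm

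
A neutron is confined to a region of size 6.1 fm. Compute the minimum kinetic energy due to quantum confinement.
139.218 keV

Using the uncertainty principle:

1. Position uncertainty: Δx ≈ 6.100e-15 m
2. Minimum momentum uncertainty: Δp = ℏ/(2Δx) = 8.644e-21 kg·m/s
3. Minimum kinetic energy:
   KE = (Δp)²/(2m) = (8.644e-21)²/(2 × 1.675e-27 kg)
   KE = 2.231e-14 J = 139.218 keV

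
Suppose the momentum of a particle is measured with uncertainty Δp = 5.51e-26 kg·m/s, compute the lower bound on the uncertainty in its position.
956.962 pm

Using the Heisenberg uncertainty principle:
ΔxΔp ≥ ℏ/2

The minimum uncertainty in position is:
Δx_min = ℏ/(2Δp)
Δx_min = (1.055e-34 J·s) / (2 × 5.510e-26 kg·m/s)
Δx_min = 9.570e-10 m = 956.962 pm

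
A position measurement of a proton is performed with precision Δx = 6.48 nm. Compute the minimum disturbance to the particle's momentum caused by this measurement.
8.137 × 10^-27 kg·m/s

The uncertainty principle implies that measuring position disturbs momentum:
ΔxΔp ≥ ℏ/2

When we measure position with precision Δx, we necessarily introduce a momentum uncertainty:
Δp ≥ ℏ/(2Δx)
Δp_min = (1.055e-34 J·s) / (2 × 6.480e-09 m)
Δp_min = 8.137e-27 kg·m/s

The more precisely we measure position, the greater the momentum disturbance.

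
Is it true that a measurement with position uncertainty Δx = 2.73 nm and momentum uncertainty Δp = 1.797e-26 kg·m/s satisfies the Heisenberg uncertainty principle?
No, it violates the uncertainty principle (impossible measurement).

Calculate the product ΔxΔp:
ΔxΔp = (2.730e-09 m) × (1.797e-26 kg·m/s)
ΔxΔp = 4.906e-35 J·s

Compare to the minimum allowed value ℏ/2:
ℏ/2 = 5.273e-35 J·s

Since ΔxΔp = 4.906e-35 J·s < 5.273e-35 J·s = ℏ/2,
the measurement violates the uncertainty principle.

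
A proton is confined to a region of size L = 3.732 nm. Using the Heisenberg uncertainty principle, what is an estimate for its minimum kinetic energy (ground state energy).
372.452 neV

Using the uncertainty principle to estimate ground state energy:

1. The position uncertainty is approximately the confinement size:
   Δx ≈ L = 3.732e-09 m

2. From ΔxΔp ≥ ℏ/2, the minimum momentum uncertainty is:
   Δp ≈ ℏ/(2L) = 1.413e-26 kg·m/s

3. The kinetic energy is approximately:
   KE ≈ (Δp)²/(2m) = (1.413e-26)²/(2 × 1.673e-27 kg)
   KE ≈ 5.967e-26 J = 372.452 neV

This is an order-of-magnitude estimate of the ground state energy.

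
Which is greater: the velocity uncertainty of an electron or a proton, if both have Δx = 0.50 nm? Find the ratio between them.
The electron has the larger minimum velocity uncertainty, by a ratio of 1836.2.

For both particles, Δp_min = ℏ/(2Δx) = 1.055e-25 kg·m/s (same for both).

The velocity uncertainty is Δv = Δp/m:
- electron: Δv = 1.055e-25 / 9.109e-31 = 1.158e+05 m/s = 115.768 km/s
- proton: Δv = 1.055e-25 / 1.673e-27 = 6.305e+01 m/s = 63.049 m/s

Ratio: 1.158e+05 / 6.305e+01 = 1836.2

The lighter particle has larger velocity uncertainty because Δv ∝ 1/m.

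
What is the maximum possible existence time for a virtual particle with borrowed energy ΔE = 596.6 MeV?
5.516 × 10^-25 s

Using the energy-time uncertainty principle:
ΔEΔt ≥ ℏ/2

For a virtual particle borrowing energy ΔE, the maximum lifetime is:
Δt_max = ℏ/(2ΔE)

Converting energy:
ΔE = 596.6 MeV = 9.559e-11 J

Δt_max = (1.055e-34 J·s) / (2 × 9.559e-11 J)
Δt_max = 5.516e-25 s = 5.516 × 10^-25 s

Virtual particles with higher borrowed energy exist for shorter times.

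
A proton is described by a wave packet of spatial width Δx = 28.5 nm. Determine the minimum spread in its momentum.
1.850 × 10^-27 kg·m/s

For a wave packet, the spatial width Δx and momentum spread Δp are related by the uncertainty principle:
ΔxΔp ≥ ℏ/2

The minimum momentum spread is:
Δp_min = ℏ/(2Δx)
Δp_min = (1.055e-34 J·s) / (2 × 2.850e-08 m)
Δp_min = 1.850e-27 kg·m/s

A wave packet cannot have both a well-defined position and well-defined momentum.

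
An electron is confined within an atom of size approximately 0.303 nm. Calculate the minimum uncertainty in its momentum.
1.740 × 10^-25 kg·m/s

Using the Heisenberg uncertainty principle:
ΔxΔp ≥ ℏ/2

With Δx ≈ L = 3.030e-10 m (the confinement size):
Δp_min = ℏ/(2Δx)
Δp_min = (1.055e-34 J·s) / (2 × 3.030e-10 m)
Δp_min = 1.740e-25 kg·m/s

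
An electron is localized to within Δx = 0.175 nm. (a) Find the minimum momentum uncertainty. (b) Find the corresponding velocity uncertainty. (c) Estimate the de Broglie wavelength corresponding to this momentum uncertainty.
(a) Δp_min = 3.013 × 10^-25 kg·m/s
(b) Δv_min = 330.765 km/s
(c) λ_dB = 2.199 nm

Step-by-step:

(a) From the uncertainty principle:
Δp_min = ℏ/(2Δx) = (1.055e-34 J·s)/(2 × 1.750e-10 m) = 3.013e-25 kg·m/s

(b) The velocity uncertainty:
Δv = Δp/m = (3.013e-25 kg·m/s)/(9.109e-31 kg) = 3.308e+05 m/s = 330.765 km/s

(c) The de Broglie wavelength for this momentum:
λ = h/p = (6.626e-34 J·s)/(3.013e-25 kg·m/s) = 2.199e-09 m = 2.199 nm

Note: The de Broglie wavelength is comparable to the localization size, as expected from wave-particle duality.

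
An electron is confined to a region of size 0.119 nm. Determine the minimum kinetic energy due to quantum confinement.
672.619 meV

Using the uncertainty principle:

1. Position uncertainty: Δx ≈ 1.190e-10 m
2. Minimum momentum uncertainty: Δp = ℏ/(2Δx) = 4.431e-25 kg·m/s
3. Minimum kinetic energy:
   KE = (Δp)²/(2m) = (4.431e-25)²/(2 × 9.109e-31 kg)
   KE = 1.078e-19 J = 672.619 meV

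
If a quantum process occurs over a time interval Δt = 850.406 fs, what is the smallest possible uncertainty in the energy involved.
386.999 μeV

Using the energy-time uncertainty principle:
ΔEΔt ≥ ℏ/2

The minimum uncertainty in energy is:
ΔE_min = ℏ/(2Δt)
ΔE_min = (1.055e-34 J·s) / (2 × 8.504e-13 s)
ΔE_min = 6.200e-23 J = 386.999 μeV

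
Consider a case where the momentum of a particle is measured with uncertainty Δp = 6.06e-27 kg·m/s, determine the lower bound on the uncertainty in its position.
8.701 nm

Using the Heisenberg uncertainty principle:
ΔxΔp ≥ ℏ/2

The minimum uncertainty in position is:
Δx_min = ℏ/(2Δp)
Δx_min = (1.055e-34 J·s) / (2 × 6.060e-27 kg·m/s)
Δx_min = 8.701e-09 m = 8.701 nm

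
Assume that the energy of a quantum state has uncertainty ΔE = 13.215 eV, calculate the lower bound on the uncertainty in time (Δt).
24.904 as

Using the energy-time uncertainty principle:
ΔEΔt ≥ ℏ/2

The minimum uncertainty in time is:
Δt_min = ℏ/(2ΔE)
Δt_min = (1.055e-34 J·s) / (2 × 2.117e-18 J)
Δt_min = 2.490e-17 s = 24.904 as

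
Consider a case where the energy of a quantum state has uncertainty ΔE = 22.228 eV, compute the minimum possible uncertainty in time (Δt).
14.806 as

Using the energy-time uncertainty principle:
ΔEΔt ≥ ℏ/2

The minimum uncertainty in time is:
Δt_min = ℏ/(2ΔE)
Δt_min = (1.055e-34 J·s) / (2 × 3.561e-18 J)
Δt_min = 1.481e-17 s = 14.806 as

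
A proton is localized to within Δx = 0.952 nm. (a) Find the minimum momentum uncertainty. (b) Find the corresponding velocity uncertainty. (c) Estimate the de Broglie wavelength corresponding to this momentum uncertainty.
(a) Δp_min = 5.539 × 10^-26 kg·m/s
(b) Δv_min = 33.114 m/s
(c) λ_dB = 11.963 nm

Step-by-step:

(a) From the uncertainty principle:
Δp_min = ℏ/(2Δx) = (1.055e-34 J·s)/(2 × 9.520e-10 m) = 5.539e-26 kg·m/s

(b) The velocity uncertainty:
Δv = Δp/m = (5.539e-26 kg·m/s)/(1.673e-27 kg) = 3.311e+01 m/s = 33.114 m/s

(c) The de Broglie wavelength for this momentum:
λ = h/p = (6.626e-34 J·s)/(5.539e-26 kg·m/s) = 1.196e-08 m = 11.963 nm

Note: The de Broglie wavelength is comparable to the localization size, as expected from wave-particle duality.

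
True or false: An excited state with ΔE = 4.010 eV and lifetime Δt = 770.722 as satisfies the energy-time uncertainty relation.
Yes, it satisfies the uncertainty relation.

Calculate the product ΔEΔt:
ΔE = 4.010 eV = 6.425e-19 J
ΔEΔt = (6.425e-19 J) × (7.707e-16 s)
ΔEΔt = 4.952e-34 J·s

Compare to the minimum allowed value ℏ/2:
ℏ/2 = 5.273e-35 J·s

Since ΔEΔt = 4.952e-34 J·s ≥ 5.273e-35 J·s = ℏ/2,
this satisfies the uncertainty relation.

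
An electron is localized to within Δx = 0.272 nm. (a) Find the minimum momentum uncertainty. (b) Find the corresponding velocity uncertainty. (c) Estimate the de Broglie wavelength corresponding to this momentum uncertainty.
(a) Δp_min = 1.939 × 10^-25 kg·m/s
(b) Δv_min = 212.808 km/s
(c) λ_dB = 3.418 nm

Step-by-step:

(a) From the uncertainty principle:
Δp_min = ℏ/(2Δx) = (1.055e-34 J·s)/(2 × 2.720e-10 m) = 1.939e-25 kg·m/s

(b) The velocity uncertainty:
Δv = Δp/m = (1.939e-25 kg·m/s)/(9.109e-31 kg) = 2.128e+05 m/s = 212.808 km/s

(c) The de Broglie wavelength for this momentum:
λ = h/p = (6.626e-34 J·s)/(1.939e-25 kg·m/s) = 3.418e-09 m = 3.418 nm

Note: The de Broglie wavelength is comparable to the localization size, as expected from wave-particle duality.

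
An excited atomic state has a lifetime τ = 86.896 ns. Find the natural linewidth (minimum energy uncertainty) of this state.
3.787 neV

Using the energy-time uncertainty principle:
ΔEΔt ≥ ℏ/2

The lifetime τ represents the time uncertainty Δt.
The natural linewidth (minimum energy uncertainty) is:

ΔE = ℏ/(2τ)
ΔE = (1.055e-34 J·s) / (2 × 8.690e-08 s)
ΔE = 6.068e-28 J = 3.787 neV

This natural linewidth limits the precision of spectroscopic measurements.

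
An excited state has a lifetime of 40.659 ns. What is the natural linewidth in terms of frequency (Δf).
1.957 MHz

Using the energy-time uncertainty principle and E = hf:
ΔEΔt ≥ ℏ/2
hΔf·Δt ≥ ℏ/2

The minimum frequency uncertainty is:
Δf = ℏ/(2hτ) = 1/(4πτ)
Δf = 1/(4π × 4.066e-08 s)
Δf = 1.957e+06 Hz = 1.957 MHz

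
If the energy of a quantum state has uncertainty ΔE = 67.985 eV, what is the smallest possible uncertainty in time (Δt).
4.841 as

Using the energy-time uncertainty principle:
ΔEΔt ≥ ℏ/2

The minimum uncertainty in time is:
Δt_min = ℏ/(2ΔE)
Δt_min = (1.055e-34 J·s) / (2 × 1.089e-17 J)
Δt_min = 4.841e-18 s = 4.841 as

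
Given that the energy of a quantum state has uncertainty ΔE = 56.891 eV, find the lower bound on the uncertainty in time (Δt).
5.785 as

Using the energy-time uncertainty principle:
ΔEΔt ≥ ℏ/2

The minimum uncertainty in time is:
Δt_min = ℏ/(2ΔE)
Δt_min = (1.055e-34 J·s) / (2 × 9.115e-18 J)
Δt_min = 5.785e-18 s = 5.785 as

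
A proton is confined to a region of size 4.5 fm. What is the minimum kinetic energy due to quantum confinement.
256.171 keV

Using the uncertainty principle:

1. Position uncertainty: Δx ≈ 4.500e-15 m
2. Minimum momentum uncertainty: Δp = ℏ/(2Δx) = 1.172e-20 kg·m/s
3. Minimum kinetic energy:
   KE = (Δp)²/(2m) = (1.172e-20)²/(2 × 1.673e-27 kg)
   KE = 4.104e-14 J = 256.171 keV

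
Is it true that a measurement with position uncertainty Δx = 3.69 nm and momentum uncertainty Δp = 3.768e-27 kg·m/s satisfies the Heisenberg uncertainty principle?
No, it violates the uncertainty principle (impossible measurement).

Calculate the product ΔxΔp:
ΔxΔp = (3.690e-09 m) × (3.768e-27 kg·m/s)
ΔxΔp = 1.390e-35 J·s

Compare to the minimum allowed value ℏ/2:
ℏ/2 = 5.273e-35 J·s

Since ΔxΔp = 1.390e-35 J·s < 5.273e-35 J·s = ℏ/2,
the measurement violates the uncertainty principle.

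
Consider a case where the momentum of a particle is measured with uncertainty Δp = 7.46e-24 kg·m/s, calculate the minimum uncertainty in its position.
7.068 pm

Using the Heisenberg uncertainty principle:
ΔxΔp ≥ ℏ/2

The minimum uncertainty in position is:
Δx_min = ℏ/(2Δp)
Δx_min = (1.055e-34 J·s) / (2 × 7.460e-24 kg·m/s)
Δx_min = 7.068e-12 m = 7.068 pm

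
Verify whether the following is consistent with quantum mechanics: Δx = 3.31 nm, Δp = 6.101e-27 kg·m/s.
No, it violates the uncertainty principle (impossible measurement).

Calculate the product ΔxΔp:
ΔxΔp = (3.310e-09 m) × (6.101e-27 kg·m/s)
ΔxΔp = 2.019e-35 J·s

Compare to the minimum allowed value ℏ/2:
ℏ/2 = 5.273e-35 J·s

Since ΔxΔp = 2.019e-35 J·s < 5.273e-35 J·s = ℏ/2,
the measurement violates the uncertainty principle.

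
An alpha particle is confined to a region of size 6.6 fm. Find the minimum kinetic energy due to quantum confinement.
29.977 keV

Using the uncertainty principle:

1. Position uncertainty: Δx ≈ 6.600e-15 m
2. Minimum momentum uncertainty: Δp = ℏ/(2Δx) = 7.989e-21 kg·m/s
3. Minimum kinetic energy:
   KE = (Δp)²/(2m) = (7.989e-21)²/(2 × 6.645e-27 kg)
   KE = 4.803e-15 J = 29.977 keV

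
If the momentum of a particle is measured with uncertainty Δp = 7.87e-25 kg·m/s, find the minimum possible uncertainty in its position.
66.999 pm

Using the Heisenberg uncertainty principle:
ΔxΔp ≥ ℏ/2

The minimum uncertainty in position is:
Δx_min = ℏ/(2Δp)
Δx_min = (1.055e-34 J·s) / (2 × 7.870e-25 kg·m/s)
Δx_min = 6.700e-11 m = 66.999 pm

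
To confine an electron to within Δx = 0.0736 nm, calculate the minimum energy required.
1.758 eV

Localizing a particle requires giving it sufficient momentum uncertainty:

1. From uncertainty principle: Δp ≥ ℏ/(2Δx)
   Δp_min = (1.055e-34 J·s) / (2 × 7.360e-11 m)
   Δp_min = 7.164e-25 kg·m/s

2. This momentum uncertainty corresponds to kinetic energy:
   KE ≈ (Δp)²/(2m) = (7.164e-25)²/(2 × 9.109e-31 kg)
   KE = 2.817e-19 J = 1.758 eV

Tighter localization requires more energy.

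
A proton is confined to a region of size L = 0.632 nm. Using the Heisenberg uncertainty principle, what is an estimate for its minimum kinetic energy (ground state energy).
12.987 μeV

Using the uncertainty principle to estimate ground state energy:

1. The position uncertainty is approximately the confinement size:
   Δx ≈ L = 6.320e-10 m

2. From ΔxΔp ≥ ℏ/2, the minimum momentum uncertainty is:
   Δp ≈ ℏ/(2L) = 8.343e-26 kg·m/s

3. The kinetic energy is approximately:
   KE ≈ (Δp)²/(2m) = (8.343e-26)²/(2 × 1.673e-27 kg)
   KE ≈ 2.081e-24 J = 12.987 μeV

This is an order-of-magnitude estimate of the ground state energy.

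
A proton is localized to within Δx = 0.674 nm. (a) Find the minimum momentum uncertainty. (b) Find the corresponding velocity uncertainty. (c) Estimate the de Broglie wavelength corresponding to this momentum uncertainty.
(a) Δp_min = 7.823 × 10^-26 kg·m/s
(b) Δv_min = 46.772 m/s
(c) λ_dB = 8.470 nm

Step-by-step:

(a) From the uncertainty principle:
Δp_min = ℏ/(2Δx) = (1.055e-34 J·s)/(2 × 6.740e-10 m) = 7.823e-26 kg·m/s

(b) The velocity uncertainty:
Δv = Δp/m = (7.823e-26 kg·m/s)/(1.673e-27 kg) = 4.677e+01 m/s = 46.772 m/s

(c) The de Broglie wavelength for this momentum:
λ = h/p = (6.626e-34 J·s)/(7.823e-26 kg·m/s) = 8.470e-09 m = 8.470 nm

Note: The de Broglie wavelength is comparable to the localization size, as expected from wave-particle duality.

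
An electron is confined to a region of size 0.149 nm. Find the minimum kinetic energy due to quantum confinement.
429.033 meV

Using the uncertainty principle:

1. Position uncertainty: Δx ≈ 1.490e-10 m
2. Minimum momentum uncertainty: Δp = ℏ/(2Δx) = 3.539e-25 kg·m/s
3. Minimum kinetic energy:
   KE = (Δp)²/(2m) = (3.539e-25)²/(2 × 9.109e-31 kg)
   KE = 6.874e-20 J = 429.033 meV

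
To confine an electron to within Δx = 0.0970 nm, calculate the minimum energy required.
1.012 eV

Localizing a particle requires giving it sufficient momentum uncertainty:

1. From uncertainty principle: Δp ≥ ℏ/(2Δx)
   Δp_min = (1.055e-34 J·s) / (2 × 9.700e-11 m)
   Δp_min = 5.436e-25 kg·m/s

2. This momentum uncertainty corresponds to kinetic energy:
   KE ≈ (Δp)²/(2m) = (5.436e-25)²/(2 × 9.109e-31 kg)
   KE = 1.622e-19 J = 1.012 eV

Tighter localization requires more energy.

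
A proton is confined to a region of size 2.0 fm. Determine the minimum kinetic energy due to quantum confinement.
1.297 MeV

Using the uncertainty principle:

1. Position uncertainty: Δx ≈ 2.000e-15 m
2. Minimum momentum uncertainty: Δp = ℏ/(2Δx) = 2.636e-20 kg·m/s
3. Minimum kinetic energy:
   KE = (Δp)²/(2m) = (2.636e-20)²/(2 × 1.673e-27 kg)
   KE = 2.078e-13 J = 1.297 MeV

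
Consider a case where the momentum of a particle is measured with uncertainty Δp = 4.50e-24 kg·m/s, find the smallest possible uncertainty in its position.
11.717 pm

Using the Heisenberg uncertainty principle:
ΔxΔp ≥ ℏ/2

The minimum uncertainty in position is:
Δx_min = ℏ/(2Δp)
Δx_min = (1.055e-34 J·s) / (2 × 4.500e-24 kg·m/s)
Δx_min = 1.172e-11 m = 11.717 pm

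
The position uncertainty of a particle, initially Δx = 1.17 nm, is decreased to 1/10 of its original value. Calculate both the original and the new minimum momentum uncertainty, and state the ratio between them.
Original Δp_min = 4.507 × 10^-26 kg·m/s; new Δp'_min = 4.507 × 10^-25 kg·m/s; ratio Δp'_min/Δp_min = 10.

From the uncertainty principle ΔxΔp ≥ ℏ/2, the minimum momentum uncertainty is Δp_min = ℏ/(2Δx).

Original (Δx = 1.17 nm = 1.170e-09 m):
Δp_min = (1.055e-34 J·s)/(2 × 1.170e-09 m) = 4.507e-26 kg·m/s

When Δx → (1/10)Δx:
Δp'_min = ℏ/(2 × (1/10)Δx) = 10 × ℏ/(2Δx) = 10 × Δp_min
Δp'_min = 10 × 4.507e-26 kg·m/s = 4.507e-25 kg·m/s

Since Δp_min ∝ 1/Δx, when Δx is decreased to 1/10 of its original value, Δp_min increases to 10 times its original value.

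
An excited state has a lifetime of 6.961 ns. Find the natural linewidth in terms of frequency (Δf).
11.432 MHz

Using the energy-time uncertainty principle and E = hf:
ΔEΔt ≥ ℏ/2
hΔf·Δt ≥ ℏ/2

The minimum frequency uncertainty is:
Δf = ℏ/(2hτ) = 1/(4πτ)
Δf = 1/(4π × 6.961e-09 s)
Δf = 1.143e+07 Hz = 11.432 MHz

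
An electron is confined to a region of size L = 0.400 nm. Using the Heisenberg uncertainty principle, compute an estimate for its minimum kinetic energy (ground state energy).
59.531 meV

Using the uncertainty principle to estimate ground state energy:

1. The position uncertainty is approximately the confinement size:
   Δx ≈ L = 4.000e-10 m

2. From ΔxΔp ≥ ℏ/2, the minimum momentum uncertainty is:
   Δp ≈ ℏ/(2L) = 1.318e-25 kg·m/s

3. The kinetic energy is approximately:
   KE ≈ (Δp)²/(2m) = (1.318e-25)²/(2 × 9.109e-31 kg)
   KE ≈ 9.538e-21 J = 59.531 meV

This is an order-of-magnitude estimate of the ground state energy.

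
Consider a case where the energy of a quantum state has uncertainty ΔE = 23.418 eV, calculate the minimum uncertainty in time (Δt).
14.054 as

Using the energy-time uncertainty principle:
ΔEΔt ≥ ℏ/2

The minimum uncertainty in time is:
Δt_min = ℏ/(2ΔE)
Δt_min = (1.055e-34 J·s) / (2 × 3.752e-18 J)
Δt_min = 1.405e-17 s = 14.054 as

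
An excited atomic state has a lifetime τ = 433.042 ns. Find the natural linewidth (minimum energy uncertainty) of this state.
759.986 peV

Using the energy-time uncertainty principle:
ΔEΔt ≥ ℏ/2

The lifetime τ represents the time uncertainty Δt.
The natural linewidth (minimum energy uncertainty) is:

ΔE = ℏ/(2τ)
ΔE = (1.055e-34 J·s) / (2 × 4.330e-07 s)
ΔE = 1.218e-28 J = 759.986 peV

This natural linewidth limits the precision of spectroscopic measurements.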